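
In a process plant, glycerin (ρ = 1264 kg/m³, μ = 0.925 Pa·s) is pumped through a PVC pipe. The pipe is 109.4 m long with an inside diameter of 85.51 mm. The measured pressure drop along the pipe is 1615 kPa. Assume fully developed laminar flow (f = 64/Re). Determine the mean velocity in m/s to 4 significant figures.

V ≈ 3.647 m/s

For laminar flow, f = 64/Re with Re = ρVD/μ, so Darcy-Weisbach reduces to ΔP = 32μLV/D². Solving for V: V = ΔP·D²/(32μL) = 1.615e+06·(0.08551)²/(32·0.925·109.4) = 3.647 m/s.
Check: Re = ρVD/μ = 1264·3.647·0.08551/0.925 = 426.1 < 2300, so the laminar assumption holds.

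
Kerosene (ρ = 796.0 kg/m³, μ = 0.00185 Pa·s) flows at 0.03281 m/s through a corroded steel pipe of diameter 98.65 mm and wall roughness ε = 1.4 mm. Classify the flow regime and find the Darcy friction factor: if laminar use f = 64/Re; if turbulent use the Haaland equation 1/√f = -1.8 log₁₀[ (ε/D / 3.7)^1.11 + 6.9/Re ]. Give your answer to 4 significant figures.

Re = ρVD/μ = 796·0.03281·0.09865/0.00185 = 1393.
Re < 2300 → laminar, so f = 64/Re = 0.04596 (roughness is irrelevant in laminar flow).

f ≈ 0.04596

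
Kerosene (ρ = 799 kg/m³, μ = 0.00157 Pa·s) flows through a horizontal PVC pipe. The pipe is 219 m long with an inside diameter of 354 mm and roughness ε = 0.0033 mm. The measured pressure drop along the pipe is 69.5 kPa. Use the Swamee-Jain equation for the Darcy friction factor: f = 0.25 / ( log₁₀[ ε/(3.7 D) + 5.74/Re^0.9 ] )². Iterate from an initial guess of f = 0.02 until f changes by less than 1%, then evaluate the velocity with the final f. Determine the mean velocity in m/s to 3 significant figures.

Rearranging Darcy-Weisbach: V = √(2·ΔP·D/(f·L·ρ)). With ε/D = 3.3e-06/0.354 = 9.32e-06, iterate starting from f = 0.02:
  f = 0.02 → V = √(2·6.95e+04·0.354/(0.02·219·799)) = 3.75 m/s; Re = ρVD/μ = 6.755e+05; f → 0.01259
  f = 0.01259 → V = 4.725 m/s; Re = 8.513e+05; f → 0.01214
  f = 0.01214 → V = 4.814 m/s; Re = 8.672e+05; f → 0.0121
Converged (Δf/f < 1%). With the final f = 0.0121: V = √(2·6.95e+04·0.354/(0.0121·219·799)) = 4.821 m/s.

V ≈ 4.82 m/s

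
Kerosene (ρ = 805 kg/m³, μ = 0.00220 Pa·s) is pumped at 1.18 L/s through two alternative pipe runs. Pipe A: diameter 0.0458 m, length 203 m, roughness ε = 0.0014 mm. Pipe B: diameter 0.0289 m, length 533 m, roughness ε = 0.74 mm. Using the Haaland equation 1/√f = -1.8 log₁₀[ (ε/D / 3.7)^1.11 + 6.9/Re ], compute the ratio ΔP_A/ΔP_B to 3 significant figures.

ΔP_A/ΔP_B ≈ 0.0202

Pipe A: V = Q/A = 0.00118/0.001647 = 0.7162 m/s; Re = 1.2e+04; ε/D = 3.06e-05; Haaland → f = 0.02942; ΔP_A = f(L/D)(ρV²/2) = 2.693e+04 Pa.
Pipe B: V = Q/A = 0.00118/0.000656 = 1.799 m/s; Re = 1.902e+04; ε/D = 0.0256; Haaland → f = 0.05543; ΔP_B = f(L/D)(ρV²/2) = 1.331e+06 Pa.
ΔP_A/ΔP_B = 2.693e+04/1.331e+06 = 0.0202.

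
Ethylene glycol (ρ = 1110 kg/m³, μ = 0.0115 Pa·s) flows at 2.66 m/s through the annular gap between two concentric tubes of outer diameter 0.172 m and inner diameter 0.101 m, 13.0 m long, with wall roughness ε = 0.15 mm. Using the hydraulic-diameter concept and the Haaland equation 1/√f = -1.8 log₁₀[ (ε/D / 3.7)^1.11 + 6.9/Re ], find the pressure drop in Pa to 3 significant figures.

ΔP ≈ 21700 Pa

Hydraulic diameter D_h = 4A/P = D_o - D_i = 0.172 - 0.101 = 0.071 m.
Re = ρVD_h/μ = 1110·2.66·0.071/0.0115 = 1.823e+04.
ε/D_h = 0.00015/0.071 = 0.00211; Haaland gives 1/√f = -1.8 log₁₀[0.000251+0.000379] = 5.762, so f = 0.03012.
ΔP = f(L/D_h)(ρV²/2) = 0.03012·13/0.071·3927 = 2.166e+04 Pa.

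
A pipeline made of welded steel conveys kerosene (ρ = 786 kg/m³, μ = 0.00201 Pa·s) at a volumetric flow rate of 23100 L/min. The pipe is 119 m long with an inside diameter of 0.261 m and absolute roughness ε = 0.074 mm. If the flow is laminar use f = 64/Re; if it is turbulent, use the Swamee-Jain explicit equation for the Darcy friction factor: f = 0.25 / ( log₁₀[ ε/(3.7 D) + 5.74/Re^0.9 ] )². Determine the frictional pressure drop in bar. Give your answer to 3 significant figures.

Q = 23100 L/min = 23100/60000 = 0.385 m³/s.
Cross-sectional area A = πD²/4 = π(0.261)²/4 = 0.0535 m²; mean velocity V = Q/A = 0.385/0.0535 = 7.196 m/s.
Reynolds number Re = ρVD/μ = 786 · 7.196 · 0.261 / 0.00201 = 7.344e+05.
Re > 4000 → turbulent. Relative roughness ε/D = 7.4e-05/0.261 = 0.000284. Swamee-Jain: f = 0.25/(log₁₀[0.000284/3.7 + 5.74/7.344e+05^0.9])² = 0.25/(log₁₀[7.66e-05 + 3.02e-05])² = 0.25/(-3.971)² = 0.01585.
Darcy-Weisbach: ΔP = f(L/D)(ρV²/2) = 0.01585·(119/0.261)·(786·7.196²/2) = 0.01585·455.9·2.035e+04 = 1.471e+05 Pa.
ΔP = 1.471e+05 Pa = 1.47 bar.

ΔP ≈ 1.47 bar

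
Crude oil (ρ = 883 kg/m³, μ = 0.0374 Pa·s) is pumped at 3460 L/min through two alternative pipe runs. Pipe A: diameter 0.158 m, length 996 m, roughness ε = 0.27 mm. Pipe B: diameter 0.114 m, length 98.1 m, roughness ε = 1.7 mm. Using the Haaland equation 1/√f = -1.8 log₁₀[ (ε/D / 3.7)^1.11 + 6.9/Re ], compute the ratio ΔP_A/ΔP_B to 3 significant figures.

ΔP_A/ΔP_B ≈ 1.39

Pipe A: V = Q/A = 0.05767/0.01961 = 2.941 m/s; Re = 1.097e+04; ε/D = 0.00171; Haaland → f = 0.03249; ΔP_A = f(L/D)(ρV²/2) = 7.821e+05 Pa.
Pipe B: V = Q/A = 0.05767/0.01021 = 5.65 m/s; Re = 1.521e+04; ε/D = 0.0149; Haaland → f = 0.04649; ΔP_B = f(L/D)(ρV²/2) = 5.638e+05 Pa.
ΔP_A/ΔP_B = 7.821e+05/5.638e+05 = 1.39.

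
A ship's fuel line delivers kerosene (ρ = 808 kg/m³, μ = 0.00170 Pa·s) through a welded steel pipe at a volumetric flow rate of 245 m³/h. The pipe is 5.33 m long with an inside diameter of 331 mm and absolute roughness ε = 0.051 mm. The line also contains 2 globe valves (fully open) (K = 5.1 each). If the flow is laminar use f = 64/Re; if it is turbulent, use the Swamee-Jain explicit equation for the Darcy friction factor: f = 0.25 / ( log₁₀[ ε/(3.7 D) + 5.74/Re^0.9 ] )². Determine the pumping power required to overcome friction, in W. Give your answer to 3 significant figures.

Q = 245 m³/h = 245/3600 = 0.06806 m³/s.
Cross-sectional area A = πD²/4 = π(0.331)²/4 = 0.08605 m²; mean velocity V = Q/A = 0.06806/0.08605 = 0.7909 m/s.
Reynolds number Re = ρVD/μ = 808 · 0.7909 · 0.331 / 0.0017 = 1.244e+05.
Re > 4000 → turbulent. Relative roughness ε/D = 5.1e-05/0.331 = 0.000154. Swamee-Jain: f = 0.25/(log₁₀[0.000154/3.7 + 5.74/1.244e+05^0.9])² = 0.25/(log₁₀[4.16e-05 + 0.000149])² = 0.25/(-3.72)² = 0.01807.
Total minor-loss coefficient ΣK = 2·5.1 = 10.2.
ΔP = [f·L/D + ΣK]·(ρV²/2) = [0.01807·5.33/0.331 + 10.2]·(808·0.7909²/2) = [0.291 + 10.2]·252.7 = 2651 Pa.
Pumping power P = QΔP = 0.06806·2651 = 180.4 W = 180 W.

P ≈ 180 W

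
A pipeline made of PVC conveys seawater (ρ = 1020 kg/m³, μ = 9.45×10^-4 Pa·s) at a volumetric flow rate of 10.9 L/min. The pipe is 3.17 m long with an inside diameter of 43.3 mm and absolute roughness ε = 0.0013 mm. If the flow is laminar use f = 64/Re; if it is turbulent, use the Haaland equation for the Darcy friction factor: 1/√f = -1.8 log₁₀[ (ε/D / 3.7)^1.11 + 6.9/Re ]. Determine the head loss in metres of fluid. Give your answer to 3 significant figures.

h_f ≈ 0.00205 m

Q = 10.9 L/min = 10.9/60000 = 0.0001817 m³/s.
Cross-sectional area A = πD²/4 = π(0.0433)²/4 = 0.001473 m²; mean velocity V = Q/A = 0.0001817/0.001473 = 0.1234 m/s.
Reynolds number Re = ρVD/μ = 1020 · 0.1234 · 0.0433 / 0.000945 = 5766.
Re > 4000 → turbulent. Relative roughness ε/D = 1.3e-06/0.0433 = 3e-05. Haaland: 1/√f = -1.8 log₁₀[(3e-05/3.7)^1.11 + 6.9/5766] = -1.8 log₁₀[2.23e-06 + 0.0012] = 5.258, so f = 0.03617.
Darcy-Weisbach: ΔP = f(L/D)(ρV²/2) = 0.03617·(3.17/0.0433)·(1020·0.1234²/2) = 0.03617·73.21·7.762 = 20.55 Pa.
Head loss h_f = ΔP/(ρg) = 20.55/(1020·9.81) = 0.00205 m.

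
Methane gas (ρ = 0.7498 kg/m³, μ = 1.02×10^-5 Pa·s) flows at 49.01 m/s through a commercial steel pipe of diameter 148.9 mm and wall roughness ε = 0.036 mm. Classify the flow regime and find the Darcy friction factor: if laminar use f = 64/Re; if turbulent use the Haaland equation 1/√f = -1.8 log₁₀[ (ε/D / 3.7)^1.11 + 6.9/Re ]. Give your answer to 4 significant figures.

f ≈ 0.01559

Re = ρVD/μ = 0.7498·49.01·0.1489/1.02e-05 = 5.364e+05.
Re > 4000 → turbulent. ε/D = 3.6e-05/0.1489 = 0.000242; Haaland: 1/√f = -1.8 log₁₀[2.26e-05 + 1.29e-05] = 8.01, so f = 0.01559.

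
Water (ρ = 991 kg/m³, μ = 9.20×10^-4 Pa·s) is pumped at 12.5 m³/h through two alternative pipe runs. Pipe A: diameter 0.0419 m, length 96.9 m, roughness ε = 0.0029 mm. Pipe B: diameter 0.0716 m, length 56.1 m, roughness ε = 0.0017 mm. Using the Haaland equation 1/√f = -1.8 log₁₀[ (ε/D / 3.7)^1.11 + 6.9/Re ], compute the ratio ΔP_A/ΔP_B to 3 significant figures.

ΔP_A/ΔP_B ≈ 22.8

Pipe A: V = Q/A = 0.003472/0.001379 = 2.518 m/s; Re = 1.137e+05; ε/D = 6.92e-05; Haaland → f = 0.01768; ΔP_A = f(L/D)(ρV²/2) = 1.285e+05 Pa.
Pipe B: V = Q/A = 0.003472/0.004026 = 0.8624 m/s; Re = 6.651e+04; ε/D = 2.37e-05; Haaland → f = 0.01951; ΔP_B = f(L/D)(ρV²/2) = 5634 Pa.
ΔP_A/ΔP_B = 1.285e+05/5634 = 22.8.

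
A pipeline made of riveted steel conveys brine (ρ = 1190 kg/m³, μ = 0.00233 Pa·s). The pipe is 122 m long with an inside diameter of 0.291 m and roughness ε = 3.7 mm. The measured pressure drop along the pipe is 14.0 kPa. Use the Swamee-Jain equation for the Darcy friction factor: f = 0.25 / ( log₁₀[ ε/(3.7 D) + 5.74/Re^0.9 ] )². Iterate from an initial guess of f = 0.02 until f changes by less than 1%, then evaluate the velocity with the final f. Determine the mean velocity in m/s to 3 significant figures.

Rearranging Darcy-Weisbach: V = √(2·ΔP·D/(f·L·ρ)). With ε/D = 0.0037/0.291 = 0.0127, iterate starting from f = 0.02:
  f = 0.02 → V = √(2·1.4e+04·0.291/(0.02·122·1190)) = 1.675 m/s; Re = ρVD/μ = 2.49e+05; f → 0.04152
  f = 0.04152 → V = 1.163 m/s; Re = 1.728e+05; f → 0.04165
Converged (Δf/f < 1%). With the final f = 0.04165: V = √(2·1.4e+04·0.291/(0.04165·122·1190)) = 1.161 m/s.

V ≈ 1.16 m/s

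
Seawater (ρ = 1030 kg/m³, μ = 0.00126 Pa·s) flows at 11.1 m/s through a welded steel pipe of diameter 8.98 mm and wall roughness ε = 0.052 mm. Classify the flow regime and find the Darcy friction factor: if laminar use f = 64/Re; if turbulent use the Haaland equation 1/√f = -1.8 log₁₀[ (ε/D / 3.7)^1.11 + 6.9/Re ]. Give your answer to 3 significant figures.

f ≈ 0.0328

Re = ρVD/μ = 1030·11.1·0.00898/0.00126 = 8.148e+04.
Re > 4000 → turbulent. ε/D = 5.2e-05/0.00898 = 0.00579; Haaland: 1/√f = -1.8 log₁₀[0.000769 + 8.47e-05] = 5.524, so f = 0.03278.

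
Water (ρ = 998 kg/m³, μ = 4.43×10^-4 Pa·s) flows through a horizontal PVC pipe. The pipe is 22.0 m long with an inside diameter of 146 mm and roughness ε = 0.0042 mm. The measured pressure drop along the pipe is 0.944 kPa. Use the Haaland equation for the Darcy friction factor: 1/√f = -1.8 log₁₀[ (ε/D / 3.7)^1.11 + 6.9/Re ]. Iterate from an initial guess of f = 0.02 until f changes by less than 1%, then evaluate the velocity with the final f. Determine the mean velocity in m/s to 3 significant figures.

Rearranging Darcy-Weisbach: V = √(2·ΔP·D/(f·L·ρ)). With ε/D = 4.2e-06/0.146 = 2.88e-05, iterate starting from f = 0.02:
  f = 0.02 → V = √(2·944·0.146/(0.02·22·998)) = 0.7923 m/s; Re = ρVD/μ = 2.606e+05; f → 0.01495
  f = 0.01495 → V = 0.9164 m/s; Re = 3.014e+05; f → 0.01458
  f = 0.01458 → V = 0.9281 m/s; Re = 3.053e+05; f → 0.01454
Converged (Δf/f < 1%). With the final f = 0.01454: V = √(2·944·0.146/(0.01454·22·998)) = 0.9291 m/s.

V ≈ 0.929 m/s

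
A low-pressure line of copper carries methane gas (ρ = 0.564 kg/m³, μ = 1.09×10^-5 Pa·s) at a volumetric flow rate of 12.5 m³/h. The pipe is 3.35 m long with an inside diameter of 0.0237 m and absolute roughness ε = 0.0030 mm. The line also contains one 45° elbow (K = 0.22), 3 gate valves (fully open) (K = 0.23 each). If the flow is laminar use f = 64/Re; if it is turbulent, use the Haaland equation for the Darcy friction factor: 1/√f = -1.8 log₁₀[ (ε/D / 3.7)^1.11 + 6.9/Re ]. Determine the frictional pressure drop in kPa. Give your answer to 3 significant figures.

Q = 12.5 m³/h = 12.5/3600 = 0.003472 m³/s.
Cross-sectional area A = πD²/4 = π(0.0237)²/4 = 0.0004412 m²; mean velocity V = Q/A = 0.003472/0.0004412 = 7.871 m/s.
Reynolds number Re = ρVD/μ = 0.564 · 7.871 · 0.0237 / 1.09e-05 = 9652.
Re > 4000 → turbulent. Relative roughness ε/D = 3e-06/0.0237 = 0.000127. Haaland: 1/√f = -1.8 log₁₀[(0.000127/3.7)^1.11 + 6.9/9652] = -1.8 log₁₀[1.1e-05 + 0.000715] = 5.65, so f = 0.03132.
Total minor-loss coefficient ΣK = 1·0.22 + 3·0.23 = 0.91.
ΔP = [f·L/D + ΣK]·(ρV²/2) = [0.03132·3.35/0.0237 + 0.91]·(0.564·7.871²/2) = [4.427 + 0.91]·17.47 = 93.24 Pa.
ΔP = 93.24 Pa = 0.0932 kPa.

ΔP ≈ 0.0932 kPa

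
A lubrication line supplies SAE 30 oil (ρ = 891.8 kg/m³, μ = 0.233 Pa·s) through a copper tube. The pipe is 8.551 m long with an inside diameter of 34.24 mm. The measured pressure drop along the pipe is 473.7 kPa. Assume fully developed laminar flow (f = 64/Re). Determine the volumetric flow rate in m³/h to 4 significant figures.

Q ≈ 28.87 m³/h

For laminar flow, f = 64/Re with Re = ρVD/μ, so Darcy-Weisbach reduces to ΔP = 32μLV/D². Solving for V: V = ΔP·D²/(32μL) = 4.737e+05·(0.03424)²/(32·0.233·8.551) = 8.711 m/s.
Check: Re = ρVD/μ = 891.8·8.711·0.03424/0.233 = 1142 < 2300, so the laminar assumption holds.
Q = V·A = 8.711·(π/4·0.03424²) = 0.008021 m³/s = 28.87 m³/h.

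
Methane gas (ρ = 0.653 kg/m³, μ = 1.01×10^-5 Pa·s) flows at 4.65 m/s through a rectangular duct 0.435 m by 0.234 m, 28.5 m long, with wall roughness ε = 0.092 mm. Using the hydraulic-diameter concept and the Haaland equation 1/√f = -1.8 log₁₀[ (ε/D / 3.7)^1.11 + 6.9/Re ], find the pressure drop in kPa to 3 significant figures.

ΔP ≈ 0.0129 kPa

Hydraulic diameter D_h = 4A/P = 4·(0.435·0.234)/(2·(0.435+0.234)) = 0.4072/1.338 = 0.3043 m.
Re = ρVD_h/μ = 0.653·4.65·0.3043/1.01e-05 = 9.149e+04.
ε/D_h = 9.2e-05/0.3043 = 0.000302; Haaland gives 1/√f = -1.8 log₁₀[2.9e-05+7.54e-05] = 7.166, so f = 0.01947.
ΔP = f(L/D_h)(ρV²/2) = 0.01947·28.5/0.3043·7.06 = 12.88 Pa.
ΔP = 0.0129 kPa.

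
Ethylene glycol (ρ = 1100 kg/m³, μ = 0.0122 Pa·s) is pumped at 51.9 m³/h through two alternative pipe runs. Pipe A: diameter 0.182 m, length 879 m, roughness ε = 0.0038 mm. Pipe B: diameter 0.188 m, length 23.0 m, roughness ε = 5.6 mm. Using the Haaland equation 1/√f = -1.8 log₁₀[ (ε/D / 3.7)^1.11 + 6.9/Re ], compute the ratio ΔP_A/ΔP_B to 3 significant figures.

ΔP_A/ΔP_B ≈ 23.6

Pipe A: V = Q/A = 0.01442/0.02602 = 0.5542 m/s; Re = 9094; ε/D = 2.09e-05; Haaland → f = 0.03173; ΔP_A = f(L/D)(ρV²/2) = 2.588e+04 Pa.
Pipe B: V = Q/A = 0.01442/0.02776 = 0.5193 m/s; Re = 8803; ε/D = 0.0298; Haaland → f = 0.06053; ΔP_B = f(L/D)(ρV²/2) = 1099 Pa.
ΔP_A/ΔP_B = 2.588e+04/1099 = 23.6.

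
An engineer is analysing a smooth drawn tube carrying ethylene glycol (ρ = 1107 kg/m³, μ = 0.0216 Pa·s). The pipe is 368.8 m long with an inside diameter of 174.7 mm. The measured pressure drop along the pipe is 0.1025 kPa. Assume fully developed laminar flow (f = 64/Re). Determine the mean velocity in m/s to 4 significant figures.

V ≈ 0.01227 m/s

For laminar flow, f = 64/Re with Re = ρVD/μ, so Darcy-Weisbach reduces to ΔP = 32μLV/D². Solving for V: V = ΔP·D²/(32μL) = 102.5·(0.1747)²/(32·0.0216·368.8) = 0.01227 m/s.
Check: Re = ρVD/μ = 1107·0.01227·0.1747/0.0216 = 109.9 < 2300, so the laminar assumption holds.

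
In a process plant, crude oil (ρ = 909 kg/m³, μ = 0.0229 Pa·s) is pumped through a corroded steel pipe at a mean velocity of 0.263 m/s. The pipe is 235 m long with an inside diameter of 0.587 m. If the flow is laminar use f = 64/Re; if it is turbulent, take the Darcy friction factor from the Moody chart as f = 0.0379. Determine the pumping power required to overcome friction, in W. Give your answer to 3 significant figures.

P ≈ 33.9 W

Reynolds number Re = ρVD/μ = 909 · 0.263 · 0.587 / 0.0229 = 6128.
Re > 4000 → turbulent; use the Moody-chart value f = 0.0379.
Darcy-Weisbach: ΔP = f(L/D)(ρV²/2) = 0.0379·(235/0.587)·(909·0.263²/2) = 0.0379·400.3·31.44 = 477 Pa.
Q = V·A = 0.263·0.2706 = 0.07117 m³/s.
Pumping power P = QΔP = 0.07117·477 = 33.95 W = 33.9 W.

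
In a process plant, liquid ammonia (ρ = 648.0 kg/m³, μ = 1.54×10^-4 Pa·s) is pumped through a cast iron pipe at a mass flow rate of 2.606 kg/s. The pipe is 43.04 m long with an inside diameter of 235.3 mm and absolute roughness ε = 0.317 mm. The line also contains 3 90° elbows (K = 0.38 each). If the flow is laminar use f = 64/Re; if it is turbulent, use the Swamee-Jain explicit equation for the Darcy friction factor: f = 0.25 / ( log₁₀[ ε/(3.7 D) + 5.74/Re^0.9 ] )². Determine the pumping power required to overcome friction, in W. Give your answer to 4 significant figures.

A = πD²/4 = π(0.2353)²/4 = 0.04348 m²; mean velocity V = ṁ/(ρA) = 2.606/(648 · 0.04348) = 0.09248 m/s.
Reynolds number Re = ρVD/μ = 648 · 0.09248 · 0.2353 / 0.000154 = 9.157e+04.
Re > 4000 → turbulent. Relative roughness ε/D = 0.000317/0.2353 = 0.00135. Swamee-Jain: f = 0.25/(log₁₀[0.00135/3.7 + 5.74/9.157e+04^0.9])² = 0.25/(log₁₀[0.000364 + 0.000196])² = 0.25/(-3.251)² = 0.02365.
Total minor-loss coefficient ΣK = 3·0.38 = 1.14.
ΔP = [f·L/D + ΣK]·(ρV²/2) = [0.02365·43.04/0.2353 + 1.14]·(648·0.09248²/2) = [4.326 + 1.14]·2.771 = 15.15 Pa.
Q = ṁ/ρ = 2.606/648 = 0.004022 m³/s.
Pumping power P = QΔP = 0.004022·15.15 = 0.060916 W = 0.06092 W.

P ≈ 0.06092 W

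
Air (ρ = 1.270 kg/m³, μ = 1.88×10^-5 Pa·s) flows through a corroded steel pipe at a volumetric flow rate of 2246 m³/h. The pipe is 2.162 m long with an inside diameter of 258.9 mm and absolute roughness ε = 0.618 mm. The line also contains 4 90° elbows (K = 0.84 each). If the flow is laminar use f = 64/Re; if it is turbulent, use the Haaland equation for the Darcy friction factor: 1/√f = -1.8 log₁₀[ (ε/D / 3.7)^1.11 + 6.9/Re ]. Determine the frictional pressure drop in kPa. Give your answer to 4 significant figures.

ΔP ≈ 0.3185 kPa

Q = 2246 m³/h = 2246/3600 = 0.6239 m³/s.
Cross-sectional area A = πD²/4 = π(0.2589)²/4 = 0.05264 m²; mean velocity V = Q/A = 0.6239/0.05264 = 11.85 m/s.
Reynolds number Re = ρVD/μ = 1.27 · 11.85 · 0.2589 / 1.88e-05 = 2.073e+05.
Re > 4000 → turbulent. Relative roughness ε/D = 0.000618/0.2589 = 0.00239. Haaland: 1/√f = -1.8 log₁₀[(0.00239/3.7)^1.11 + 6.9/2.073e+05] = -1.8 log₁₀[0.000288 + 3.33e-05] = 6.289, so f = 0.02529.
Total minor-loss coefficient ΣK = 4·0.84 = 3.36.
ΔP = [f·L/D + ΣK]·(ρV²/2) = [0.02529·2.162/0.2589 + 3.36]·(1.27·11.85²/2) = [0.2112 + 3.36]·89.18 = 318.5 Pa.
ΔP = 318.5 Pa = 0.3185 kPa.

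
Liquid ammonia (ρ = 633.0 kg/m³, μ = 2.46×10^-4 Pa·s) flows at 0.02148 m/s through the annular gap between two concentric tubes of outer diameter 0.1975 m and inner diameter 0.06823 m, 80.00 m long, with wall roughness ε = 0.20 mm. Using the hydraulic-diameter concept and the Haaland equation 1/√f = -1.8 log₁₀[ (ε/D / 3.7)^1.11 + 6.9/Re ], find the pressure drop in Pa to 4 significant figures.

Hydraulic diameter D_h = 4A/P = D_o - D_i = 0.1975 - 0.06823 = 0.1293 m.
Re = ρVD_h/μ = 633·0.02148·0.1293/0.000246 = 7145.
ε/D_h = 0.0002/0.1293 = 0.00155; Haaland gives 1/√f = -1.8 log₁₀[0.000178+0.000966] = 5.295, so f = 0.03566.
ΔP = f(L/D_h)(ρV²/2) = 0.03566·80/0.1293·0.146 = 3.223 Pa.

ΔP ≈ 3.223 Pa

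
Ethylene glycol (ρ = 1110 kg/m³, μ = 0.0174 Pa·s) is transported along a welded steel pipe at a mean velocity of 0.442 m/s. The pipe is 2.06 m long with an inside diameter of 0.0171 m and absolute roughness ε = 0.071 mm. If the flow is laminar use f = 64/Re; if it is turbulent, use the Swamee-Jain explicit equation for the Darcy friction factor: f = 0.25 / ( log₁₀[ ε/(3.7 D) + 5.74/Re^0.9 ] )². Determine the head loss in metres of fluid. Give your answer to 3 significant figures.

h_f ≈ 0.159 m

Reynolds number Re = ρVD/μ = 1110 · 0.442 · 0.0171 / 0.0174 = 482.2.
Re < 2300 → laminar flow, so f = 64/Re = 64/482.2 = 0.1327 (the turbulent correlation is not needed).
Darcy-Weisbach: ΔP = f(L/D)(ρV²/2) = 0.1327·(2.06/0.0171)·(1110·0.442²/2) = 0.1327·120.5·108.4 = 1734 Pa.
Head loss h_f = ΔP/(ρg) = 1734/(1110·9.81) = 0.159 m.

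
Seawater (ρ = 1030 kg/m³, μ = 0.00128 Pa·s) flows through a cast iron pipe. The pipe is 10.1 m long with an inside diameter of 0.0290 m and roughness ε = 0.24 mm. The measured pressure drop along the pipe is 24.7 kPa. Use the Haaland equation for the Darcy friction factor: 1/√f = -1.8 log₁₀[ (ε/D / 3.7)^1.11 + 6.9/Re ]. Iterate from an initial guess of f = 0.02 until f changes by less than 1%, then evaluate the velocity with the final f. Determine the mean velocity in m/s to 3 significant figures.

Rearranging Darcy-Weisbach: V = √(2·ΔP·D/(f·L·ρ)). With ε/D = 0.00024/0.029 = 0.00828, iterate starting from f = 0.02:
  f = 0.02 → V = √(2·2.47e+04·0.029/(0.02·10.1·1030)) = 2.624 m/s; Re = ρVD/μ = 6.123e+04; f → 0.03667
  f = 0.03667 → V = 1.938 m/s; Re = 4.522e+04; f → 0.03702
Converged (Δf/f < 1%). With the final f = 0.03702: V = √(2·2.47e+04·0.029/(0.03702·10.1·1030)) = 1.929 m/s.

V ≈ 1.93 m/s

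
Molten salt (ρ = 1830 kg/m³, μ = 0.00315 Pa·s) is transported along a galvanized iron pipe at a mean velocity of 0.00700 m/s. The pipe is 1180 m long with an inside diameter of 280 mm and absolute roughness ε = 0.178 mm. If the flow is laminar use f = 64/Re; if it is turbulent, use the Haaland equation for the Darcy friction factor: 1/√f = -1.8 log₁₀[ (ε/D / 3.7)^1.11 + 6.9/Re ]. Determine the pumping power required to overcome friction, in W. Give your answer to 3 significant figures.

Reynolds number Re = ρVD/μ = 1830 · 0.007 · 0.28 / 0.00315 = 1139.
Re < 2300 → laminar flow, so f = 64/Re = 64/1139 = 0.05621 (the turbulent correlation is not needed).
Darcy-Weisbach: ΔP = f(L/D)(ρV²/2) = 0.05621·(1180/0.28)·(1830·0.007²/2) = 0.05621·4214·0.04483 = 10.62 Pa.
Q = V·A = 0.007·0.06158 = 0.000431 m³/s.
Pumping power P = QΔP = 0.000431·10.62 = 0.004578 W = 0.00458 W.

P ≈ 0.00458 W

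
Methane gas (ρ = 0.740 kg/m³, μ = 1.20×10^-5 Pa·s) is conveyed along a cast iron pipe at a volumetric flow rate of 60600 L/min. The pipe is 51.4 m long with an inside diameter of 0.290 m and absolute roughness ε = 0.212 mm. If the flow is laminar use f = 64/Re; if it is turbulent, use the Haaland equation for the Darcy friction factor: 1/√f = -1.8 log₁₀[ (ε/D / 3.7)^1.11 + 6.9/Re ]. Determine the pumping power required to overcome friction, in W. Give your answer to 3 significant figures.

P ≈ 300 W

Q = 60600 L/min = 60600/60000 = 1.01 m³/s.
Cross-sectional area A = πD²/4 = π(0.29)²/4 = 0.06605 m²; mean velocity V = Q/A = 1.01/0.06605 = 15.29 m/s.
Reynolds number Re = ρVD/μ = 0.74 · 15.29 · 0.29 / 1.2e-05 = 2.735e+05.
Re > 4000 → turbulent. Relative roughness ε/D = 0.000212/0.29 = 0.000731. Haaland: 1/√f = -1.8 log₁₀[(0.000731/3.7)^1.11 + 6.9/2.735e+05] = -1.8 log₁₀[7.73e-05 + 2.52e-05] = 7.18, so f = 0.0194.
Darcy-Weisbach: ΔP = f(L/D)(ρV²/2) = 0.0194·(51.4/0.29)·(0.74·15.29²/2) = 0.0194·177.2·86.51 = 297.4 Pa.
Pumping power P = QΔP = 1.01·297.4 = 300.4 W = 300 W.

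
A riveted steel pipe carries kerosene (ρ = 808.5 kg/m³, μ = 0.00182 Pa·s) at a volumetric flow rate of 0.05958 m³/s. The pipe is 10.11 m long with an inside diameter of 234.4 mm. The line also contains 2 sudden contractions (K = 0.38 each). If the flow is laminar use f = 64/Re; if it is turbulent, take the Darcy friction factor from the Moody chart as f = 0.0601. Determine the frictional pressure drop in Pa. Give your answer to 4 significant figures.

Cross-sectional area A = πD²/4 = π(0.2344)²/4 = 0.04315 m²; mean velocity V = Q/A = 0.05958/0.04315 = 1.381 m/s.
Reynolds number Re = ρVD/μ = 808.5 · 1.381 · 0.2344 / 0.00182 = 1.438e+05.
Re > 4000 → turbulent; use the Moody-chart value f = 0.0601.
Total minor-loss coefficient ΣK = 2·0.38 = 0.76.
ΔP = [f·L/D + ΣK]·(ρV²/2) = [0.0601·10.11/0.2344 + 0.76]·(808.5·1.381²/2) = [2.592 + 0.76]·770.6 = 2583 Pa.

ΔP ≈ 2583 Pa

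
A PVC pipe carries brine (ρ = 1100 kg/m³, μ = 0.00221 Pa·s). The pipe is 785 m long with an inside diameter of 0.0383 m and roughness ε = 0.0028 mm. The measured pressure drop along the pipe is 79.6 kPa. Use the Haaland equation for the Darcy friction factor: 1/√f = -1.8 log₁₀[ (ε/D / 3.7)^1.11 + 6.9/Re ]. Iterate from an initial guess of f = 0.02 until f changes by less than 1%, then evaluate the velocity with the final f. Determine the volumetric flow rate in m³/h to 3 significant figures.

Rearranging Darcy-Weisbach: V = √(2·ΔP·D/(f·L·ρ)). With ε/D = 2.8e-06/0.0383 = 7.31e-05, iterate starting from f = 0.02:
  f = 0.02 → V = √(2·7.96e+04·0.0383/(0.02·785·1100)) = 0.5942 m/s; Re = ρVD/μ = 1.133e+04; f → 0.02993
  f = 0.02993 → V = 0.4857 m/s; Re = 9259; f → 0.03162
  f = 0.03162 → V = 0.4726 m/s; Re = 9009; f → 0.03186
Converged (Δf/f < 1%). With the final f = 0.03186: V = √(2·7.96e+04·0.0383/(0.03186·785·1100)) = 0.4708 m/s.
Q = V·A = 0.4708·(π/4·0.0383²) = 0.0005424 m³/s = 1.95 m³/h.

Q ≈ 1.95 m³/h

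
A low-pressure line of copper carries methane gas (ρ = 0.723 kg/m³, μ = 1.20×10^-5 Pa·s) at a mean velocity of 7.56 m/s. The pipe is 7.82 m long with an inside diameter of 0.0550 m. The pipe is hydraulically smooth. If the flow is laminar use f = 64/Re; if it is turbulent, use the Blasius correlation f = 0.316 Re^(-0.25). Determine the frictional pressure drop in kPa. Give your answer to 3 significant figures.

Reynolds number Re = ρVD/μ = 0.723 · 7.56 · 0.055 / 1.2e-05 = 2.505e+04.
Re > 4000 → turbulent. Smooth-pipe (Blasius): f = 0.316 Re^(-0.25) = 0.316/(2.505e+04)^0.25 = 0.02512.
Darcy-Weisbach: ΔP = f(L/D)(ρV²/2) = 0.02512·(7.82/0.055)·(0.723·7.56²/2) = 0.02512·142.2·20.66 = 73.79 Pa.
ΔP = 73.79 Pa = 0.0738 kPa.

ΔP ≈ 0.0738 kPa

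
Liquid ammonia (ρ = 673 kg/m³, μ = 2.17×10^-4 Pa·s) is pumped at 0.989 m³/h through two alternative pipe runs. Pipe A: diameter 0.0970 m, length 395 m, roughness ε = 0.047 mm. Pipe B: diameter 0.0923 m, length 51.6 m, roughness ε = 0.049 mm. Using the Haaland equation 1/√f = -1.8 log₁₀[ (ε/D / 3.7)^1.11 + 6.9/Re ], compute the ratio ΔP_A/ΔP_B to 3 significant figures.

Pipe A: V = Q/A = 0.0002747/0.00739 = 0.03718 m/s; Re = 1.118e+04; ε/D = 0.000485; Haaland → f = 0.03059; ΔP_A = f(L/D)(ρV²/2) = 57.93 Pa.
Pipe B: V = Q/A = 0.0002747/0.006691 = 0.04106 m/s; Re = 1.175e+04; ε/D = 0.000531; Haaland → f = 0.03027; ΔP_B = f(L/D)(ρV²/2) = 9.601 Pa.
ΔP_A/ΔP_B = 57.93/9.601 = 6.03.

ΔP_A/ΔP_B ≈ 6.03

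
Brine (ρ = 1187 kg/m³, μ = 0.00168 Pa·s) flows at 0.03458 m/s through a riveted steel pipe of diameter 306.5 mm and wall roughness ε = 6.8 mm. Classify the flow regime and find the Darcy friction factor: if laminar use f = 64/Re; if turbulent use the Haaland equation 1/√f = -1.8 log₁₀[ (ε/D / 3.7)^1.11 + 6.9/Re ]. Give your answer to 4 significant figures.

Re = ρVD/μ = 1187·0.03458·0.3065/0.00168 = 7489.
Re > 4000 → turbulent. ε/D = 0.0068/0.3065 = 0.0222; Haaland: 1/√f = -1.8 log₁₀[0.00342 + 0.000921] = 4.253, so f = 0.05528.

f ≈ 0.05528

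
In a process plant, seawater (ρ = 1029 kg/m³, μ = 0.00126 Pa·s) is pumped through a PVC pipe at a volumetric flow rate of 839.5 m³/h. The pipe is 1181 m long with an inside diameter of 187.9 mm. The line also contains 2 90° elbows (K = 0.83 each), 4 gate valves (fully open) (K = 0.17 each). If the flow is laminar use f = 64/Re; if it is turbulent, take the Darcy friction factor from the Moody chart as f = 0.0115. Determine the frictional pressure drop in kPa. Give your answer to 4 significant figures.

ΔP ≈ 2715 kPa

Q = 839.5 m³/h = 839.5/3600 = 0.2332 m³/s.
Cross-sectional area A = πD²/4 = π(0.1879)²/4 = 0.02773 m²; mean velocity V = Q/A = 0.2332/0.02773 = 8.41 m/s.
Reynolds number Re = ρVD/μ = 1029 · 8.41 · 0.1879 / 0.00126 = 1.29e+06.
Re > 4000 → turbulent; use the Moody-chart value f = 0.0115.
Total minor-loss coefficient ΣK = 2·0.83 + 4·0.17 = 2.34.
ΔP = [f·L/D + ΣK]·(ρV²/2) = [0.0115·1181/0.1879 + 2.34]·(1029·8.41²/2) = [72.28 + 2.34]·3.639e+04 = 2.715e+06 Pa.
ΔP = 2.715e+06 Pa = 2715 kPa.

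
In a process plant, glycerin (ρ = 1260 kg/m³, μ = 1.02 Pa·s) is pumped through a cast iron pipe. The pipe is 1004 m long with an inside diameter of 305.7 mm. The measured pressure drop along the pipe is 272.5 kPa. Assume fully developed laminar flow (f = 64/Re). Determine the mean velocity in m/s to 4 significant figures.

V ≈ 0.7771 m/s

For laminar flow, f = 64/Re with Re = ρVD/μ, so Darcy-Weisbach reduces to ΔP = 32μLV/D². Solving for V: V = ΔP·D²/(32μL) = 2.725e+05·(0.3057)²/(32·1.02·1004) = 0.7771 m/s.
Check: Re = ρVD/μ = 1260·0.7771·0.3057/1.02 = 293.5 < 2300, so the laminar assumption holds.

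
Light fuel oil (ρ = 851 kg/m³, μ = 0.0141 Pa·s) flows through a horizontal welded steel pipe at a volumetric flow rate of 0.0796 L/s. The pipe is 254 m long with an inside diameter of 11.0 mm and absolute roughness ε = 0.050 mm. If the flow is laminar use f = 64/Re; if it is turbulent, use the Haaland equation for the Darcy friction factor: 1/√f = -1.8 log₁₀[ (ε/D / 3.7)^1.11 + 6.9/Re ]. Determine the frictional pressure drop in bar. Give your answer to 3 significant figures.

ΔP ≈ 7.93 bar

Q = 0.0796 L/s = 0.0796/1000 = 7.96e-05 m³/s.
Cross-sectional area A = πD²/4 = π(0.011)²/4 = 9.503e-05 m²; mean velocity V = Q/A = 7.96e-05/9.503e-05 = 0.8376 m/s.
Reynolds number Re = ρVD/μ = 851 · 0.8376 · 0.011 / 0.0141 = 556.1.
Re < 2300 → laminar flow, so f = 64/Re = 64/556.1 = 0.1151 (the turbulent correlation is not needed).
Darcy-Weisbach: ΔP = f(L/D)(ρV²/2) = 0.1151·(254/0.011)·(851·0.8376²/2) = 0.1151·2.309e+04·298.5 = 7.933e+05 Pa.
ΔP = 7.933e+05 Pa = 7.93 bar.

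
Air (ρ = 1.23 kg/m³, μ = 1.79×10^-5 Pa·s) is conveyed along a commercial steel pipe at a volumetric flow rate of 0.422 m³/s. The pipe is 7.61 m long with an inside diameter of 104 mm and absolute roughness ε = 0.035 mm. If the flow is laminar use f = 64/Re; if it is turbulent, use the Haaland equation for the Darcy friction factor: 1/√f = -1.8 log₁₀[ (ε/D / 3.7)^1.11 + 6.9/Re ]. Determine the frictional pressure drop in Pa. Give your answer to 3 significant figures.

Cross-sectional area A = πD²/4 = π(0.104)²/4 = 0.008495 m²; mean velocity V = Q/A = 0.422/0.008495 = 49.68 m/s.
Reynolds number Re = ρVD/μ = 1.23 · 49.68 · 0.104 / 1.79e-05 = 3.55e+05.
Re > 4000 → turbulent. Relative roughness ε/D = 3.5e-05/0.104 = 0.000337. Haaland: 1/√f = -1.8 log₁₀[(0.000337/3.7)^1.11 + 6.9/3.55e+05] = -1.8 log₁₀[3.27e-05 + 1.94e-05] = 7.709, so f = 0.01683.
Darcy-Weisbach: ΔP = f(L/D)(ρV²/2) = 0.01683·(7.61/0.104)·(1.23·49.68²/2) = 0.01683·73.17·1518 = 1869 Pa.

ΔP ≈ 1870 Pa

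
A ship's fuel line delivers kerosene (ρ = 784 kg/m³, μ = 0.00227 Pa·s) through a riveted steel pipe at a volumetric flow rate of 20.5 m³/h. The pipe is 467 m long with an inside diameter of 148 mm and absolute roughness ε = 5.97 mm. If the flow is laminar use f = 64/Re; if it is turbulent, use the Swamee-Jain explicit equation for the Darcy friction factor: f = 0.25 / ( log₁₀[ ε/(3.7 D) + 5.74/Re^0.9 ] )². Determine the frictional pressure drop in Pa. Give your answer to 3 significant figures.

Q = 20.5 m³/h = 20.5/3600 = 0.005694 m³/s.
Cross-sectional area A = πD²/4 = π(0.148)²/4 = 0.0172 m²; mean velocity V = Q/A = 0.005694/0.0172 = 0.331 m/s.
Reynolds number Re = ρVD/μ = 784 · 0.331 · 0.148 / 0.00227 = 1.692e+04.
Re > 4000 → turbulent. Relative roughness ε/D = 0.00597/0.148 = 0.0403. Swamee-Jain: f = 0.25/(log₁₀[0.0403/3.7 + 5.74/1.692e+04^0.9])² = 0.25/(log₁₀[0.0109 + 0.000898])² = 0.25/(-1.928)² = 0.06725.
Darcy-Weisbach: ΔP = f(L/D)(ρV²/2) = 0.06725·(467/0.148)·(784·0.331²/2) = 0.06725·3155·42.95 = 9114 Pa.

ΔP ≈ 9110 Pa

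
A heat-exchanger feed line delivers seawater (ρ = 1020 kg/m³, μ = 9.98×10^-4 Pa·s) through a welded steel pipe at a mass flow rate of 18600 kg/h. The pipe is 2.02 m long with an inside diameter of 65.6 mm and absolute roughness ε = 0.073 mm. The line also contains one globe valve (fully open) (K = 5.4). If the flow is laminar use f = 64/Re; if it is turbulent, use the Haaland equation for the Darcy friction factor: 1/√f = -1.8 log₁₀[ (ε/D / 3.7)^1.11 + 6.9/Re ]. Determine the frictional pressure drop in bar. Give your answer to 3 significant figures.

ṁ = 18600 kg/h = 18600/3600 = 5.167 kg/s.
A = πD²/4 = π(0.0656)²/4 = 0.00338 m²; mean velocity V = ṁ/(ρA) = 5.167/(1020 · 0.00338) = 1.499 m/s.
Reynolds number Re = ρVD/μ = 1020 · 1.499 · 0.0656 / 0.000998 = 1.005e+05.
Re > 4000 → turbulent. Relative roughness ε/D = 7.3e-05/0.0656 = 0.00111. Haaland: 1/√f = -1.8 log₁₀[(0.00111/3.7)^1.11 + 6.9/1.005e+05] = -1.8 log₁₀[0.000123 + 6.87e-05] = 6.69, so f = 0.02234.
Total minor-loss coefficient ΣK = 1·5.4 = 5.4.
ΔP = [f·L/D + ΣK]·(ρV²/2) = [0.02234·2.02/0.0656 + 5.4]·(1020·1.499²/2) = [0.6879 + 5.4]·1146 = 6974 Pa.
ΔP = 6974 Pa = 0.0697 bar.

ΔP ≈ 0.0697 bar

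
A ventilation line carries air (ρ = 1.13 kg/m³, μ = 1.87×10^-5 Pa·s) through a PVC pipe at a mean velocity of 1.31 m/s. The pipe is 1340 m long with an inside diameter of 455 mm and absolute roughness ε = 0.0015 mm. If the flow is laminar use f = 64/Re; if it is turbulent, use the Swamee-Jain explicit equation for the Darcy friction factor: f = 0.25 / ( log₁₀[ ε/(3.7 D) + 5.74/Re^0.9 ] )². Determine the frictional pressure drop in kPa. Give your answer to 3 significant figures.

ΔP ≈ 0.0640 kPa

Reynolds number Re = ρVD/μ = 1.13 · 1.31 · 0.455 / 1.87e-05 = 3.602e+04.
Re > 4000 → turbulent. Relative roughness ε/D = 1.5e-06/0.455 = 3.3e-06. Swamee-Jain: f = 0.25/(log₁₀[3.3e-06/3.7 + 5.74/3.602e+04^0.9])² = 0.25/(log₁₀[8.91e-07 + 0.000455])² = 0.25/(-3.341)² = 0.0224.
Darcy-Weisbach: ΔP = f(L/D)(ρV²/2) = 0.0224·(1340/0.455)·(1.13·1.31²/2) = 0.0224·2945·0.9696 = 63.95 Pa.
ΔP = 63.95 Pa = 0.0640 kPa.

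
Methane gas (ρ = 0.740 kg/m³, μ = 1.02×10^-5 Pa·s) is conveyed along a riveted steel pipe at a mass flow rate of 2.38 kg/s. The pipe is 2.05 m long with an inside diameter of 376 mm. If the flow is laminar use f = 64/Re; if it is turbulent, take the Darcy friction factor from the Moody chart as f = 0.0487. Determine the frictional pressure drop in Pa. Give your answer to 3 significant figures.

A = πD²/4 = π(0.376)²/4 = 0.111 m²; mean velocity V = ṁ/(ρA) = 2.38/(0.74 · 0.111) = 28.97 m/s.
Reynolds number Re = ρVD/μ = 0.74 · 28.97 · 0.376 / 1.02e-05 = 7.901e+05.
Re > 4000 → turbulent; use the Moody-chart value f = 0.0487.
Darcy-Weisbach: ΔP = f(L/D)(ρV²/2) = 0.0487·(2.05/0.376)·(0.74·28.97²/2) = 0.0487·5.452·310.4 = 82.42 Pa.

ΔP ≈ 82.4 Pa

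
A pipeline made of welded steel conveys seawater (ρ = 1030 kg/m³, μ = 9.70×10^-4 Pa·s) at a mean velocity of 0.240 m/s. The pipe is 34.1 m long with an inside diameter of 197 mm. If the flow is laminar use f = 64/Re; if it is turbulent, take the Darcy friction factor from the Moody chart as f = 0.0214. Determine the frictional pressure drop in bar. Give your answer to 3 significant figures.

Reynolds number Re = ρVD/μ = 1030 · 0.24 · 0.197 / 0.00097 = 5.02e+04.
Re > 4000 → turbulent; use the Moody-chart value f = 0.0214.
Darcy-Weisbach: ΔP = f(L/D)(ρV²/2) = 0.0214·(34.1/0.197)·(1030·0.24²/2) = 0.0214·173.1·29.66 = 109.9 Pa.
ΔP = 109.9 Pa = 0.00110 bar.

ΔP ≈ 0.00110 bar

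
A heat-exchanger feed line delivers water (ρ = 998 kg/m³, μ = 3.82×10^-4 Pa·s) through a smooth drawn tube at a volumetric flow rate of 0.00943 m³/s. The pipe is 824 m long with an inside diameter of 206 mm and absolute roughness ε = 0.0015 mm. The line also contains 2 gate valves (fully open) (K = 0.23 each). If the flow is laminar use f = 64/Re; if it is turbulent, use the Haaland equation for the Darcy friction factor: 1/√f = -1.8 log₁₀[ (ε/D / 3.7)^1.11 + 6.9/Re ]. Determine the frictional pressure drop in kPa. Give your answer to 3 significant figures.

Cross-sectional area A = πD²/4 = π(0.206)²/4 = 0.03333 m²; mean velocity V = Q/A = 0.00943/0.03333 = 0.2829 m/s.
Reynolds number Re = ρVD/μ = 998 · 0.2829 · 0.206 / 0.000382 = 1.523e+05.
Re > 4000 → turbulent. Relative roughness ε/D = 1.5e-06/0.206 = 7.28e-06. Haaland: 1/√f = -1.8 log₁₀[(7.28e-06/3.7)^1.11 + 6.9/1.523e+05] = -1.8 log₁₀[4.64e-07 + 4.53e-05] = 7.811, so f = 0.01639.
Total minor-loss coefficient ΣK = 2·0.23 = 0.46.
ΔP = [f·L/D + ΣK]·(ρV²/2) = [0.01639·824/0.206 + 0.46]·(998·0.2829²/2) = [65.56 + 0.46]·39.95 = 2637 Pa.
ΔP = 2637 Pa = 2.64 kPa.

ΔP ≈ 2.64 kPa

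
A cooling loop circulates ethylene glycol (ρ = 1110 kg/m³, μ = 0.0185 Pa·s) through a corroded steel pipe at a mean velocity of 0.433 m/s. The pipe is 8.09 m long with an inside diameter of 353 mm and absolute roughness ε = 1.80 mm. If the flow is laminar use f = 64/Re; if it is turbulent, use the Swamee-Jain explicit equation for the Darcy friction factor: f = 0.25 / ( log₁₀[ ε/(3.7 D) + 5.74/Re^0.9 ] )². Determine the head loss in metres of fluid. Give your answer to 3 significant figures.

Reynolds number Re = ρVD/μ = 1110 · 0.433 · 0.353 / 0.0185 = 9171.
Re > 4000 → turbulent. Relative roughness ε/D = 0.0018/0.353 = 0.0051. Swamee-Jain: f = 0.25/(log₁₀[0.0051/3.7 + 5.74/9171^0.9])² = 0.25/(log₁₀[0.00138 + 0.00156])² = 0.25/(-2.532)² = 0.03899.
Darcy-Weisbach: ΔP = f(L/D)(ρV²/2) = 0.03899·(8.09/0.353)·(1110·0.433²/2) = 0.03899·22.92·104.1 = 92.98 Pa.
Head loss h_f = ΔP/(ρg) = 92.98/(1110·9.81) = 0.00854 m.

h_f ≈ 0.00854 m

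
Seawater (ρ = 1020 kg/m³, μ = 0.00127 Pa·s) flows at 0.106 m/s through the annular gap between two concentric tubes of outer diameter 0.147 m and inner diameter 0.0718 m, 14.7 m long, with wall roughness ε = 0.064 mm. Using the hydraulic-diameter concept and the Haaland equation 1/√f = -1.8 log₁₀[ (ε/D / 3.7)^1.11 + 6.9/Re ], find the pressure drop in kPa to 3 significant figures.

Hydraulic diameter D_h = 4A/P = D_o - D_i = 0.147 - 0.0718 = 0.0752 m.
Re = ρVD_h/μ = 1020·0.106·0.0752/0.00127 = 6402.
ε/D_h = 6.4e-05/0.0752 = 0.000851; Haaland gives 1/√f = -1.8 log₁₀[9.15e-05+0.00108] = 5.278, so f = 0.0359.
ΔP = f(L/D_h)(ρV²/2) = 0.0359·14.7/0.0752·5.73 = 40.21 Pa.
ΔP = 0.0402 kPa.

ΔP ≈ 0.0402 kPa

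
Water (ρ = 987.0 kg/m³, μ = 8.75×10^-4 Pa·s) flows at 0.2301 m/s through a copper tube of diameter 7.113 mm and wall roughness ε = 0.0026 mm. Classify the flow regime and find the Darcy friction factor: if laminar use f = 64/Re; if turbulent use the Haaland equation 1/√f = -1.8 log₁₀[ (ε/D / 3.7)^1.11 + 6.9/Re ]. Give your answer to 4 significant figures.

Re = ρVD/μ = 987·0.2301·0.007113/0.000875 = 1846.
Re < 2300 → laminar, so f = 64/Re = 0.03467 (roughness is irrelevant in laminar flow).

f ≈ 0.03467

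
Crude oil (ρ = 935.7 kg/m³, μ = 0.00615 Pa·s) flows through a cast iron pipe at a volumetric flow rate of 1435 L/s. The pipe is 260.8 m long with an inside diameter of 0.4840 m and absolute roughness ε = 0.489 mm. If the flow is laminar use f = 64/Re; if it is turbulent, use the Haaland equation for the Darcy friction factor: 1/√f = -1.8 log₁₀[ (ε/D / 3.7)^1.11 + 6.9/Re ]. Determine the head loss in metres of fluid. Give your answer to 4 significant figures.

Q = 1435 L/s = 1435/1000 = 1.435 m³/s.
Cross-sectional area A = πD²/4 = π(0.484)²/4 = 0.184 m²; mean velocity V = Q/A = 1.435/0.184 = 7.8 m/s.
Reynolds number Re = ρVD/μ = 935.7 · 7.8 · 0.484 / 0.00615 = 5.744e+05.
Re > 4000 → turbulent. Relative roughness ε/D = 0.000489/0.484 = 0.00101. Haaland: 1/√f = -1.8 log₁₀[(0.00101/3.7)^1.11 + 6.9/5.744e+05] = -1.8 log₁₀[0.000111 + 1.2e-05] = 7.04, so f = 0.02018.
Darcy-Weisbach: ΔP = f(L/D)(ρV²/2) = 0.02018·(260.8/0.484)·(935.7·7.8²/2) = 0.02018·538.8·2.846e+04 = 3.094e+05 Pa.
Head loss h_f = ΔP/(ρg) = 3.094e+05/(935.7·9.81) = 33.71 m.

h_f ≈ 33.71 m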